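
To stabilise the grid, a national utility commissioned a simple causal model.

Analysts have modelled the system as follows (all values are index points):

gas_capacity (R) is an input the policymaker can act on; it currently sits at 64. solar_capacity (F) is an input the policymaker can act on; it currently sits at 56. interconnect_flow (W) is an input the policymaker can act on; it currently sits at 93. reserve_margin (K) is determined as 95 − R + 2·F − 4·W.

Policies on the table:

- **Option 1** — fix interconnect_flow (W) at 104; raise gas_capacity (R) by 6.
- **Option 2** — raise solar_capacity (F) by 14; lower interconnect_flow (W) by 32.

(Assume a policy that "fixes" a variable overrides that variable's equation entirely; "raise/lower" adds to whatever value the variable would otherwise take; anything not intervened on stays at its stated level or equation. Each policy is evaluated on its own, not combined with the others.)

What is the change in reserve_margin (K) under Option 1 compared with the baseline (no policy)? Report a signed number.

-50

Baseline:
  R = 64
  F = 56
  W = 93
  K = 95 − 64 + 2·56 − 4·93 = -229
Option 1 (W := 104, R + 6):
  R = 64 + 6 = 70
  F = 56
  W = 104
  K = 95 − 70 + 2·56 − 4·104 = -279
Change in K: -279 − (-229) = -50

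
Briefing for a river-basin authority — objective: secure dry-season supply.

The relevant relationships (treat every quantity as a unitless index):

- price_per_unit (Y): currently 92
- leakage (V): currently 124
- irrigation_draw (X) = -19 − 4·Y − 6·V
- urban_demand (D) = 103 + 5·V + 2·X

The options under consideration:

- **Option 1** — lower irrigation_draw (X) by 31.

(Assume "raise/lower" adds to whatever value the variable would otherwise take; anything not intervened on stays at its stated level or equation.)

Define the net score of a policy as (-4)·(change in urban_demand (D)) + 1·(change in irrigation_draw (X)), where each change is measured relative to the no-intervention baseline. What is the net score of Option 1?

Baseline:
  Y = 92
  V = 124
  X = -19 − 4·92 − 6·124 = -1131
  D = 103 + 5·124 + 2·(-1131) = -1539
Option 1 (X − 31):
  Y = 92
  V = 124
  X = -19 − 4·92 − 6·124 (−31 from intervention) = -1162
  D = 103 + 5·124 + 2·(-1162) = -1601
ΔD = -1601 − (-1539) = -62; ΔX = -1162 − (-1131) = -31
Score = (-4)·(-62) + 1·(-31) = 217

217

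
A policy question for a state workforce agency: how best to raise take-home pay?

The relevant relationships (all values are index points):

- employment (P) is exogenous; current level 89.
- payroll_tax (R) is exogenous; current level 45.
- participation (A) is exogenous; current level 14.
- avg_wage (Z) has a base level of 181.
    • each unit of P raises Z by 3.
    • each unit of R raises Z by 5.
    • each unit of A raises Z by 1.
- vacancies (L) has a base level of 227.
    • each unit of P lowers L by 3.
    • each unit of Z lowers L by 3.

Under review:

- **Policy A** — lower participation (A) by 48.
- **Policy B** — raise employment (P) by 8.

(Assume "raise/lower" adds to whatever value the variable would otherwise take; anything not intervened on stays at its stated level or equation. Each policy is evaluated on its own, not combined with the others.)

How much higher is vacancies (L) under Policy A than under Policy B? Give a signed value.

240

Policy A (A − 48):
  P = 89
  R = 45
  A = 14 − 48 = -34
  Z = 181 + 3·89 + 5·45 + (-34) = 639
  L = 227 − 3·89 − 3·639 = -1957
Policy B (P + 8):
  P = 89 + 8 = 97
  R = 45
  A = 14
  Z = 181 + 3·97 + 5·45 + 14 = 711
  L = 227 − 3·97 − 3·711 = -2197
L: -1957 − (-2197) = 240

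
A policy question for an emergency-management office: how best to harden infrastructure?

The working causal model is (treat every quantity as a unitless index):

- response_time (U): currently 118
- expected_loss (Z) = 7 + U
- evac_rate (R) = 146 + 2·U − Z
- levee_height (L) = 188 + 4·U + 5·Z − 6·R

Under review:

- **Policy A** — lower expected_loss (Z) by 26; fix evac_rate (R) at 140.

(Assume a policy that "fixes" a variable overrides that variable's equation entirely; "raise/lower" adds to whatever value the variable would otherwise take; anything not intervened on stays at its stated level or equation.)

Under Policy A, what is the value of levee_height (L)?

Policy A (Z − 26, R := 140):
  U = 118
  Z = 7 + 118 (−26 from intervention) = 99
  R = 140
  L = 188 + 4·118 + 5·99 − 6·140 = 315

315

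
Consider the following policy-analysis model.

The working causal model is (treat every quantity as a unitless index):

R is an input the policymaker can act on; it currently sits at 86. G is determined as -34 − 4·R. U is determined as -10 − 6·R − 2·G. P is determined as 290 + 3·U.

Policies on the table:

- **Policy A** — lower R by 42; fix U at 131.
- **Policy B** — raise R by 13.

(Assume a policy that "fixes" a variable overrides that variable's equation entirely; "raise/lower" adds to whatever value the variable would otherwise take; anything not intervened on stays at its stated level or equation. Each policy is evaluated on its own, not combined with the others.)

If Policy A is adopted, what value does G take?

-210

Policy A (R − 42, U := 131):
  R = 86 − 42 = 44
  G = -34 − 4·44 = -210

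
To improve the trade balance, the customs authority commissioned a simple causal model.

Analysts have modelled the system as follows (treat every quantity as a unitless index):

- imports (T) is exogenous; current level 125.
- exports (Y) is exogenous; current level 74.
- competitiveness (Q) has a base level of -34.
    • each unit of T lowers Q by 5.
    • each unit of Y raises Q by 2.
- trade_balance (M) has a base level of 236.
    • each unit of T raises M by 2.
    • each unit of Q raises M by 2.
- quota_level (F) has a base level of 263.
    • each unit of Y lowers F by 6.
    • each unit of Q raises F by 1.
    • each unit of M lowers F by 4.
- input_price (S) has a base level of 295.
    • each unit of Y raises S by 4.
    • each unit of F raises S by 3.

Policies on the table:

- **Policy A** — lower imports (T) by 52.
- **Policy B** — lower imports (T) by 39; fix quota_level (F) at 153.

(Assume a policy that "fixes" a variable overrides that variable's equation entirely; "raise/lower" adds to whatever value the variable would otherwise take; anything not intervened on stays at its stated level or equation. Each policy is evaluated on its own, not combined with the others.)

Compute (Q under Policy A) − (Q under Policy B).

Policy A (T − 52):
  T = 125 − 52 = 73
  Y = 74
  Q = -34 − 5·73 + 2·74 = -251
Policy B (T − 39, F := 153):
  T = 125 − 39 = 86
  Y = 74
  Q = -34 − 5·86 + 2·74 = -316
Q: -251 − (-316) = 65

65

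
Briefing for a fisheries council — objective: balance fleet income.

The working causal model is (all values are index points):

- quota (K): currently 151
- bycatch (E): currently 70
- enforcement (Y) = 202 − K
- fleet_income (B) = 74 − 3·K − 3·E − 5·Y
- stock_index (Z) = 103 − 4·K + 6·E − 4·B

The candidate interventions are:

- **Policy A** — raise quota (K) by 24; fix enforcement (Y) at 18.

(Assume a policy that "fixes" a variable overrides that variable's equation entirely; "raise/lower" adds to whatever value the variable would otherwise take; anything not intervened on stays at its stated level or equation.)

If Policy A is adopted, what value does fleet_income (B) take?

Policy A (K + 24, Y := 18):
  K = 151 + 24 = 175
  E = 70
  Y = 18
  B = 74 − 3·175 − 3·70 − 5·18 = -751

-751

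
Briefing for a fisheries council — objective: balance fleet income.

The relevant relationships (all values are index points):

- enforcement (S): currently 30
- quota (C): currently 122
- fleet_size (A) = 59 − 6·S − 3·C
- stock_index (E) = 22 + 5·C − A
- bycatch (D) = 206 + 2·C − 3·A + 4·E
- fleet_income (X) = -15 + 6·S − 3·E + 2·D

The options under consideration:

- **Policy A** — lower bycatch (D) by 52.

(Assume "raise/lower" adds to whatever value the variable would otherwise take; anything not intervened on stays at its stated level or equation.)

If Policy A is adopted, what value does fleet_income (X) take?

9478

Policy A (D − 52):
  S = 30
  C = 122
  A = 59 − 6·30 − 3·122 = -487
  E = 22 + 5·122 − (-487) = 1119
  D = 206 + 2·122 − 3·(-487) + 4·1119 (−52 from intervention) = 6335
  X = -15 + 6·30 − 3·1119 + 2·6335 = 9478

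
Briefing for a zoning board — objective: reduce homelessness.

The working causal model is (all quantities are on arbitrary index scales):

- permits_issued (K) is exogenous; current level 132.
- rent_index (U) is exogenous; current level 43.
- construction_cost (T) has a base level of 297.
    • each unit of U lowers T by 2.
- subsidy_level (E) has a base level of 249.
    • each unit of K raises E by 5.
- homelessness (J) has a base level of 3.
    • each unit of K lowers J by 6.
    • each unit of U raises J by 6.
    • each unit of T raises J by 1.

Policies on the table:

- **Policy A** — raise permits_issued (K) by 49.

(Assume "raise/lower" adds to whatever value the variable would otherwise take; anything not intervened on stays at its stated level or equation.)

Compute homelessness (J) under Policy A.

Policy A (K + 49):
  K = 132 + 49 = 181
  U = 43
  T = 297 − 2·43 = 211
  J = 3 − 6·181 + 6·43 + 211 = -614

-614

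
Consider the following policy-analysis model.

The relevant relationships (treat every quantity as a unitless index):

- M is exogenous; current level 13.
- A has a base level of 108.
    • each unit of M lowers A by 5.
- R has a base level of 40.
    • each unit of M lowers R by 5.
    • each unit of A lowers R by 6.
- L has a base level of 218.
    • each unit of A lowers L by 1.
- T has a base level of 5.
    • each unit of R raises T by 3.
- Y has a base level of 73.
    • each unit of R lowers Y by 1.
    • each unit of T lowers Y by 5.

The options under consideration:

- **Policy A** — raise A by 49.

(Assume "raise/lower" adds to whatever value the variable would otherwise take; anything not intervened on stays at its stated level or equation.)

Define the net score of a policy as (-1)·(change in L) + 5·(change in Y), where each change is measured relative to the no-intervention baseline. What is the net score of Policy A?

Baseline:
  M = 13
  A = 108 − 5·13 = 43
  R = 40 − 5·13 − 6·43 = -283
  L = 218 − 43 = 175
  T = 5 + 3·(-283) = -844
  Y = 73 − (-283) − 5·(-844) = 4576
Policy A (A + 49):
  M = 13
  A = 108 − 5·13 (+49 from intervention) = 92
  R = 40 − 5·13 − 6·92 = -577
  L = 218 − 92 = 126
  T = 5 + 3·(-577) = -1726
  Y = 73 − (-577) − 5·(-1726) = 9280
ΔL = 126 − 175 = -49; ΔY = 9280 − 4576 = 4704
Score = (-1)·(-49) + 5·4704 = 23569

23569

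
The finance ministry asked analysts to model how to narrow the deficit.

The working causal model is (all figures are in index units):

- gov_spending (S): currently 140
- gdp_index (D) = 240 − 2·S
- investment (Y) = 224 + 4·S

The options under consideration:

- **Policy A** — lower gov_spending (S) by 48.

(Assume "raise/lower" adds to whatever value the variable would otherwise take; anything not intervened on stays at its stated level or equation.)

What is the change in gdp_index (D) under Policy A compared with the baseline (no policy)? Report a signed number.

96

Baseline:
  S = 140
  D = 240 − 2·140 = -40
Policy A (S − 48):
  S = 140 − 48 = 92
  D = 240 − 2·92 = 56
Change in D: 56 − (-40) = 96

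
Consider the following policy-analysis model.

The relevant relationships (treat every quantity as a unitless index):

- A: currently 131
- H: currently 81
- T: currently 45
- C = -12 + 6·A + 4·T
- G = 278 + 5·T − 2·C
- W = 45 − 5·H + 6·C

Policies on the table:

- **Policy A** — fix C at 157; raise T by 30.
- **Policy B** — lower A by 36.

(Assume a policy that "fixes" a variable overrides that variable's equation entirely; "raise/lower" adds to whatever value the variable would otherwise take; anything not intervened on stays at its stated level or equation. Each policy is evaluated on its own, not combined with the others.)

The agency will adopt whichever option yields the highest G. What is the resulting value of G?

339

Policy A (C := 157, T + 30):
  A = 131
  T = 45 + 30 = 75
  C = 157
  G = 278 + 5·75 − 2·157 = 339
Policy B (A − 36):
  A = 131 − 36 = 95
  T = 45
  C = -12 + 6·95 + 4·45 = 738
  G = 278 + 5·45 − 2·738 = -973
Comparing — Policy A: G=339, Policy B: G=-973. Highest is 339 (Policy A).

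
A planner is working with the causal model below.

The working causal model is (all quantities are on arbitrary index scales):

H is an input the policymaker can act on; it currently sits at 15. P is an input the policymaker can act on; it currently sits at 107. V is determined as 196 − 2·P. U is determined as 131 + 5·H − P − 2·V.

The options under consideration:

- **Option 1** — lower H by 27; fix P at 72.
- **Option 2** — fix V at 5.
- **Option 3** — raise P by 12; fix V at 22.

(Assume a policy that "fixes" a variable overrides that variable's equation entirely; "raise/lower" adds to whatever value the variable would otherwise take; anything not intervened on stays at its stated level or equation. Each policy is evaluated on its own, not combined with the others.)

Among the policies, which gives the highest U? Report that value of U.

89

Option 1 (H − 27, P := 72):
  H = 15 − 27 = -12
  P = 72
  V = 196 − 2·72 = 52
  U = 131 + 5·(-12) − 72 − 2·52 = -105
Option 2 (V := 5):
  H = 15
  P = 107
  V = 5
  U = 131 + 5·15 − 107 − 2·5 = 89
Option 3 (P + 12, V := 22):
  H = 15
  P = 107 + 12 = 119
  V = 22
  U = 131 + 5·15 − 119 − 2·22 = 43
Comparing — Option 1: U=-105, Option 2: U=89, Option 3: U=43. Highest is 89 (Option 2).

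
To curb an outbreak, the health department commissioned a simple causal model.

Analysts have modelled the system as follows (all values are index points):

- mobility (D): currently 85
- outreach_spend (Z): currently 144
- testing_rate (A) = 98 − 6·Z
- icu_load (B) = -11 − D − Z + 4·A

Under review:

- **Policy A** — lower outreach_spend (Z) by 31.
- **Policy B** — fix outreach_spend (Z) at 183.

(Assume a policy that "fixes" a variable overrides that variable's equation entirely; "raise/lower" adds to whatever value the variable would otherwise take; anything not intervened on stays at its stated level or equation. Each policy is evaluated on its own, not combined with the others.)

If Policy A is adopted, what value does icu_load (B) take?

-2529

Policy A (Z − 31):
  D = 85
  Z = 144 − 31 = 113
  A = 98 − 6·113 = -580
  B = -11 − 85 − 113 + 4·(-580) = -2529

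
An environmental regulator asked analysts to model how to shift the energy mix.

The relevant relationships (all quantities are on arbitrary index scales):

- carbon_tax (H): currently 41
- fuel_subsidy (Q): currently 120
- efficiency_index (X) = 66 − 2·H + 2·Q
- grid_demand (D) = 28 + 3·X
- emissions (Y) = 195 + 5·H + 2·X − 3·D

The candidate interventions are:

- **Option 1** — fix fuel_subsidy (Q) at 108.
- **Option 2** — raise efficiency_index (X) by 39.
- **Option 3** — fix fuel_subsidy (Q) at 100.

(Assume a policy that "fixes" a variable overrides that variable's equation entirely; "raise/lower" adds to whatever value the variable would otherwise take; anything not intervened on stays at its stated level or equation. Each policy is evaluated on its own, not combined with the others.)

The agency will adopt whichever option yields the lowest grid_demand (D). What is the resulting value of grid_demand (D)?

Option 1 (Q := 108):
  H = 41
  Q = 108
  X = 66 − 2·41 + 2·108 = 200
  D = 28 + 3·200 = 628
Option 2 (X + 39):
  H = 41
  Q = 120
  X = 66 − 2·41 + 2·120 (+39 from intervention) = 263
  D = 28 + 3·263 = 817
Option 3 (Q := 100):
  H = 41
  Q = 100
  X = 66 − 2·41 + 2·100 = 184
  D = 28 + 3·184 = 580
Comparing — Option 1: D=628, Option 2: D=817, Option 3: D=580. Lowest is 580 (Option 3).

580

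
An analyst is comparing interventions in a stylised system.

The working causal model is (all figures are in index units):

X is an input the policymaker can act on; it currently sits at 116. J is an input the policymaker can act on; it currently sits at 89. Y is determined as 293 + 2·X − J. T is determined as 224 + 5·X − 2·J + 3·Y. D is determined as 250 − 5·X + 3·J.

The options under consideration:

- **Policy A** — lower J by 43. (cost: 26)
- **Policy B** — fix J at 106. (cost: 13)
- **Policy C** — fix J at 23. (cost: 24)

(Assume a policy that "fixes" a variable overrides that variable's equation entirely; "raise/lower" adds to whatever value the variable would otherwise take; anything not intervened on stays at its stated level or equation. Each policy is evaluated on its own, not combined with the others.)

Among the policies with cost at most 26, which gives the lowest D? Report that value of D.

Policy A (J − 43):
  X = 116
  J = 89 − 43 = 46
  D = 250 − 5·116 + 3·46 = -192
Policy B (J := 106):
  X = 116
  J = 106
  D = 250 − 5·116 + 3·106 = -12
Policy C (J := 23):
  X = 116
  J = 23
  D = 250 − 5·116 + 3·23 = -261
Comparing — Policy A: D=-192, Policy B: D=-12, Policy C: D=-261. Lowest is -261 (Policy C).

-261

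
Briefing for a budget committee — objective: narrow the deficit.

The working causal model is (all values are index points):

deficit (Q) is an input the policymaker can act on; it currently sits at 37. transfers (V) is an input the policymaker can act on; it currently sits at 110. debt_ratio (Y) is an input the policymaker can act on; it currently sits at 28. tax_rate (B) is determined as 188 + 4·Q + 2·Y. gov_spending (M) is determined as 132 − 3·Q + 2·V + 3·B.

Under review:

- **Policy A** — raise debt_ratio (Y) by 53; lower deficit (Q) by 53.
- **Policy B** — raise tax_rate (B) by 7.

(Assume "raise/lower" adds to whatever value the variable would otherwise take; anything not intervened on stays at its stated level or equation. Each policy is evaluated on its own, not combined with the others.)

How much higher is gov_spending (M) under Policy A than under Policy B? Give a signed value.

-180

Policy A (Y + 53, Q − 53):
  Q = 37 − 53 = -16
  V = 110
  Y = 28 + 53 = 81
  B = 188 + 4·(-16) + 2·81 = 286
  M = 132 − 3·(-16) + 2·110 + 3·286 = 1258
Policy B (B + 7):
  Q = 37
  V = 110
  Y = 28
  B = 188 + 4·37 + 2·28 (+7 from intervention) = 399
  M = 132 − 3·37 + 2·110 + 3·399 = 1438
M: 1258 − 1438 = -180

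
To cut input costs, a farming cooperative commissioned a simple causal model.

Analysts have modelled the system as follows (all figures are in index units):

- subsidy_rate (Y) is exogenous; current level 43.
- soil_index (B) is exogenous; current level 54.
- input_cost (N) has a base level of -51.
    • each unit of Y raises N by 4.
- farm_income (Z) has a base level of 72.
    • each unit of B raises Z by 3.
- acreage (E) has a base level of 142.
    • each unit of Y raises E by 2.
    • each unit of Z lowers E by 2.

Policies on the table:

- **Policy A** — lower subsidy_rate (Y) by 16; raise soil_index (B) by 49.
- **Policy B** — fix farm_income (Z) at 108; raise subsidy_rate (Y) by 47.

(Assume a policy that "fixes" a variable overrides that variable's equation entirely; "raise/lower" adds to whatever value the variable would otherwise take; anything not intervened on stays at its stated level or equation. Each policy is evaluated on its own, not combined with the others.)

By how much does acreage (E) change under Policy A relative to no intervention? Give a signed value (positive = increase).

Baseline:
  Y = 43
  B = 54
  Z = 72 + 3·54 = 234
  E = 142 + 2·43 − 2·234 = -240
Policy A (Y − 16, B + 49):
  Y = 43 − 16 = 27
  B = 54 + 49 = 103
  Z = 72 + 3·103 = 381
  E = 142 + 2·27 − 2·381 = -566
Change in E: -566 − (-240) = -326

-326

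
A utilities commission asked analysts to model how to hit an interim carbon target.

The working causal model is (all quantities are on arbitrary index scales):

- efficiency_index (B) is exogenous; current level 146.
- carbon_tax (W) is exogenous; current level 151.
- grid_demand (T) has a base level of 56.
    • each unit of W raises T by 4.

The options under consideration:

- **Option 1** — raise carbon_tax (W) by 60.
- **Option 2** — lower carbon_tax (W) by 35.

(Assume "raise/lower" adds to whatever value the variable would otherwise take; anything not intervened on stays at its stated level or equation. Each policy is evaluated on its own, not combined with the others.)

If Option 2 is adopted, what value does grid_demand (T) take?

520

Option 2 (W − 35):
  W = 151 − 35 = 116
  T = 56 + 4·116 = 520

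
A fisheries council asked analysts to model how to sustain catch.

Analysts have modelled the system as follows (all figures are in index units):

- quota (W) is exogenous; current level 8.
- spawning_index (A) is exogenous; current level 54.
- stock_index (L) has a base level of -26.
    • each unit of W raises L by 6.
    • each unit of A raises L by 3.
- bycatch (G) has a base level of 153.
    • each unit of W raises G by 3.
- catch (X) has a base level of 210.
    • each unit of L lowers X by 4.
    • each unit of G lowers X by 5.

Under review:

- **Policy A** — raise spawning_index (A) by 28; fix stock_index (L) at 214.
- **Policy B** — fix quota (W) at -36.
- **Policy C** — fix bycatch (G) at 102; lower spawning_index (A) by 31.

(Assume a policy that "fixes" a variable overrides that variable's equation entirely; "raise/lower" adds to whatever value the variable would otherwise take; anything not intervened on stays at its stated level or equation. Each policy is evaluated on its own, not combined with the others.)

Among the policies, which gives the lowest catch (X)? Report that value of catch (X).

-1531

Policy A (A + 28, L := 214):
  W = 8
  A = 54 + 28 = 82
  L = 214
  G = 153 + 3·8 = 177
  X = 210 − 4·214 − 5·177 = -1531
Policy B (W := -36):
  W = -36
  A = 54
  L = -26 + 6·(-36) + 3·54 = -80
  G = 153 + 3·(-36) = 45
  X = 210 − 4·(-80) − 5·45 = 305
Policy C (G := 102, A − 31):
  W = 8
  A = 54 − 31 = 23
  L = -26 + 6·8 + 3·23 = 91
  G = 102
  X = 210 − 4·91 − 5·102 = -664
Comparing — Policy A: X=-1531, Policy B: X=305, Policy C: X=-664. Lowest is -1531 (Policy A).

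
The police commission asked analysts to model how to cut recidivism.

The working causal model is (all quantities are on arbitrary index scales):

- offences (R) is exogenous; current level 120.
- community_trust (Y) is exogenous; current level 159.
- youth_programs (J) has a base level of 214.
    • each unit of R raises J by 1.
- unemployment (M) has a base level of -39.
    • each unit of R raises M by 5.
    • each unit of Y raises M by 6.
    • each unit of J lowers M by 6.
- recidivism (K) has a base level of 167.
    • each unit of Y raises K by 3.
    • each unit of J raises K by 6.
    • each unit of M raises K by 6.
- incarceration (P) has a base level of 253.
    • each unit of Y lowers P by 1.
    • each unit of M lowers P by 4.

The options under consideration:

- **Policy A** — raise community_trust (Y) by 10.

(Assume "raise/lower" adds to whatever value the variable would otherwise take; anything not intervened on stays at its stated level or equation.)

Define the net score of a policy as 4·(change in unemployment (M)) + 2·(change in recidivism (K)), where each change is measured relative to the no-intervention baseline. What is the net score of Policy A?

Baseline:
  R = 120
  Y = 159
  J = 214 + 120 = 334
  M = -39 + 5·120 + 6·159 − 6·334 = -489
  K = 167 + 3·159 + 6·334 + 6·(-489) = -286
Policy A (Y + 10):
  R = 120
  Y = 159 + 10 = 169
  J = 214 + 120 = 334
  M = -39 + 5·120 + 6·169 − 6·334 = -429
  K = 167 + 3·169 + 6·334 + 6·(-429) = 104
ΔM = -429 − (-489) = 60; ΔK = 104 − (-286) = 390
Score = 4·60 + 2·390 = 1020

1020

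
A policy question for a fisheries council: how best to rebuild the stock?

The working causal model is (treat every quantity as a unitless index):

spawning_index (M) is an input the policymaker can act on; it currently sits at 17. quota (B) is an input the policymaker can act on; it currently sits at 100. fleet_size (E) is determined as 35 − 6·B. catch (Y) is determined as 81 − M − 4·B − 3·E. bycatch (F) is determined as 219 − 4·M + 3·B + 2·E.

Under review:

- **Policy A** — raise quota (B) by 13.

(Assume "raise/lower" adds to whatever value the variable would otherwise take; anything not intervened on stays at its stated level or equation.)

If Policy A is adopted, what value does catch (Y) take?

1541

Policy A (B + 13):
  M = 17
  B = 100 + 13 = 113
  E = 35 − 6·113 = -643
  Y = 81 − 17 − 4·113 − 3·(-643) = 1541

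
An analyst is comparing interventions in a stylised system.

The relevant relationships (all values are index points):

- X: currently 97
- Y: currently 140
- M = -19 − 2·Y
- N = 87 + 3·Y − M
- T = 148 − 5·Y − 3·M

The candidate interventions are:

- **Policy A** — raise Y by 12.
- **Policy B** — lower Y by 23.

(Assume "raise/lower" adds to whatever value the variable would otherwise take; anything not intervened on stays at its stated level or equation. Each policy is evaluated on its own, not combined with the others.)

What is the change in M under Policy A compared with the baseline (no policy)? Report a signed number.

-24

Baseline:
  Y = 140
  M = -19 − 2·140 = -299
Policy A (Y + 12):
  Y = 140 + 12 = 152
  M = -19 − 2·152 = -323
Change in M: -323 − (-299) = -24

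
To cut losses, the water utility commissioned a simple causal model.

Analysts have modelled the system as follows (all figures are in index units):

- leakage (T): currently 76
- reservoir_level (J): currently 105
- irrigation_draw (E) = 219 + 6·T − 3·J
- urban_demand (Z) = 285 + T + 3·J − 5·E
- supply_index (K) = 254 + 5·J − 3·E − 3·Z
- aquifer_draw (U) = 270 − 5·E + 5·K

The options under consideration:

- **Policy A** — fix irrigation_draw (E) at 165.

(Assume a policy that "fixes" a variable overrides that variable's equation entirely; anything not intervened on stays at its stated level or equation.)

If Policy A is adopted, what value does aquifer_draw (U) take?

3100

Policy A (E := 165):
  T = 76
  J = 105
  E = 165
  Z = 285 + 76 + 3·105 − 5·165 = -149
  K = 254 + 5·105 − 3·165 − 3·(-149) = 731
  U = 270 − 5·165 + 5·731 = 3100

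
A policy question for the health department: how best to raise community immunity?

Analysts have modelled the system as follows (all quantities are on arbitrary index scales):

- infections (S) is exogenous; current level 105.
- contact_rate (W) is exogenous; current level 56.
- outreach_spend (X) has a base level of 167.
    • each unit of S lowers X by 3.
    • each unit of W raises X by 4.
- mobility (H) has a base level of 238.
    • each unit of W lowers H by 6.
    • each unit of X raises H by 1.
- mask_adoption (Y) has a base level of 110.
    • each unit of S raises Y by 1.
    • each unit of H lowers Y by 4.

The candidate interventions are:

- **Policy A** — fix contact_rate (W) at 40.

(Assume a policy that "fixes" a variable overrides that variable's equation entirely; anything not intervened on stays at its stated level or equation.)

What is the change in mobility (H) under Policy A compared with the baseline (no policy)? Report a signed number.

Baseline:
  S = 105
  W = 56
  X = 167 − 3·105 + 4·56 = 76
  H = 238 − 6·56 + 76 = -22
Policy A (W := 40):
  S = 105
  W = 40
  X = 167 − 3·105 + 4·40 = 12
  H = 238 − 6·40 + 12 = 10
Change in H: 10 − (-22) = 32

32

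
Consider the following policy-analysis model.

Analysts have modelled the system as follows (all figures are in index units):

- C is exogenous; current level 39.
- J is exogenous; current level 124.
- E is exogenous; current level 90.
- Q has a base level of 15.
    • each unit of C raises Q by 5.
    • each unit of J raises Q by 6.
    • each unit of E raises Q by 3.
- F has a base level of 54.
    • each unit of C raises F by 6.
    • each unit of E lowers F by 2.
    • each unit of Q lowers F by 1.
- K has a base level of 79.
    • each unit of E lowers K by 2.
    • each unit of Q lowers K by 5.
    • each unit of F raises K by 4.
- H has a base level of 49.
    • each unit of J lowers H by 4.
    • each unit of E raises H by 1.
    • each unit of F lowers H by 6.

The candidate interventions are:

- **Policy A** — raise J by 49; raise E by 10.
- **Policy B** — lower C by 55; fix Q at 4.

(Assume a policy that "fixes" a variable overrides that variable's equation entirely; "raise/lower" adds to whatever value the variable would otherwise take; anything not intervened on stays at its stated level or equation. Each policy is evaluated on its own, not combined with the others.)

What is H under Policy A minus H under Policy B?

7218

Policy A (J + 49, E + 10):
  C = 39
  J = 124 + 49 = 173
  E = 90 + 10 = 100
  Q = 15 + 5·39 + 6·173 + 3·100 = 1548
  F = 54 + 6·39 − 2·100 − 1548 = -1460
  H = 49 − 4·173 + 100 − 6·(-1460) = 8217
Policy B (C − 55, Q := 4):
  C = 39 − 55 = -16
  J = 124
  E = 90
  Q = 4
  F = 54 + 6·(-16) − 2·90 − 4 = -226
  H = 49 − 4·124 + 90 − 6·(-226) = 999
H: 8217 − 999 = 7218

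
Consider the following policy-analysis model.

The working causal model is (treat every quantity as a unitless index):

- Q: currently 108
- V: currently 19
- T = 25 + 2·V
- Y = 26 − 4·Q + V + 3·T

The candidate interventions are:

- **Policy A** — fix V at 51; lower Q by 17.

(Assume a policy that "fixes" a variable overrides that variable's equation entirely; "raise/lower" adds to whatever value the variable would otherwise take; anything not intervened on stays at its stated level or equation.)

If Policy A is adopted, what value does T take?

Policy A (V := 51, Q − 17):
  V = 51
  T = 25 + 2·51 = 127

127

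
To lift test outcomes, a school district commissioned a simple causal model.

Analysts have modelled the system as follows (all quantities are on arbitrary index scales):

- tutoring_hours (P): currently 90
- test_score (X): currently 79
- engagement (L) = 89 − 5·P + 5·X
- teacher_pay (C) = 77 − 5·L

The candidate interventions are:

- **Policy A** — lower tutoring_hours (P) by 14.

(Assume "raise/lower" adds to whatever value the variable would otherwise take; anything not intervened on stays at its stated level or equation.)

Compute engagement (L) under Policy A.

104

Policy A (P − 14):
  P = 90 − 14 = 76
  X = 79
  L = 89 − 5·76 + 5·79 = 104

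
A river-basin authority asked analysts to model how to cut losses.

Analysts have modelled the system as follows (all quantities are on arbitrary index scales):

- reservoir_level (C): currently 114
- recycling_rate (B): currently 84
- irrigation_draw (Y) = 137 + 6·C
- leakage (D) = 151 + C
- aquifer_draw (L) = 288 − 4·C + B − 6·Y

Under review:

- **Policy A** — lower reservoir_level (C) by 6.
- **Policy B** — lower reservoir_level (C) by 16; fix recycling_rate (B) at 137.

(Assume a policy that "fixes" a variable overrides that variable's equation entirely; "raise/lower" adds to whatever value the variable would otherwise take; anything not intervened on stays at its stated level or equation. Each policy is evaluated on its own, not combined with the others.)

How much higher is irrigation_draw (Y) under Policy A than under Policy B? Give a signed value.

60

Policy A (C − 6):
  C = 114 − 6 = 108
  Y = 137 + 6·108 = 785
Policy B (C − 16, B := 137):
  C = 114 − 16 = 98
  Y = 137 + 6·98 = 725
Y: 785 − 725 = 60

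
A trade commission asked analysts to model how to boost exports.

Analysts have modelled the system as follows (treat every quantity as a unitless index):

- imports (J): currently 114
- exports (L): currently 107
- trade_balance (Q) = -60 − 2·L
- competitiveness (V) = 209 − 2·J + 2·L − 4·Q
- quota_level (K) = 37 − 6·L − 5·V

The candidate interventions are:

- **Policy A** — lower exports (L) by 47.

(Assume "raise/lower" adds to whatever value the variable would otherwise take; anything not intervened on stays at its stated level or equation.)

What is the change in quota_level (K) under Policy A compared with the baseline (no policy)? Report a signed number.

2632

Baseline:
  J = 114
  L = 107
  Q = -60 − 2·107 = -274
  V = 209 − 2·114 + 2·107 − 4·(-274) = 1291
  K = 37 − 6·107 − 5·1291 = -7060
Policy A (L − 47):
  J = 114
  L = 107 − 47 = 60
  Q = -60 − 2·60 = -180
  V = 209 − 2·114 + 2·60 − 4·(-180) = 821
  K = 37 − 6·60 − 5·821 = -4428
Change in K: -4428 − (-7060) = 2632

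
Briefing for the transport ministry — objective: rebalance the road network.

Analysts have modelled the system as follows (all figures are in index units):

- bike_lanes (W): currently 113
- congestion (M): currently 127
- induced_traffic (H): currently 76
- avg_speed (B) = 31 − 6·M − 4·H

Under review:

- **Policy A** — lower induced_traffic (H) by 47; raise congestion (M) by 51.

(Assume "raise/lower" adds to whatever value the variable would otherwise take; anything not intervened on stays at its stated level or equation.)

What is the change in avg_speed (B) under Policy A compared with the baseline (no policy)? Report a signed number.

-118

Baseline:
  M = 127
  H = 76
  B = 31 − 6·127 − 4·76 = -1035
Policy A (H − 47, M + 51):
  M = 127 + 51 = 178
  H = 76 − 47 = 29
  B = 31 − 6·178 − 4·29 = -1153
Change in B: -1153 − (-1035) = -118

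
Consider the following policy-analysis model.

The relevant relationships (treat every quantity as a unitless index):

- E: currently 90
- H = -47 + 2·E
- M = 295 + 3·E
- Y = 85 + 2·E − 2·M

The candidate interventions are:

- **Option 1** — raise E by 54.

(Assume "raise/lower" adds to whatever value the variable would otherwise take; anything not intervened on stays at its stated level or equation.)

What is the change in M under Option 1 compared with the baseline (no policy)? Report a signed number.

Baseline:
  E = 90
  M = 295 + 3·90 = 565
Option 1 (E + 54):
  E = 90 + 54 = 144
  M = 295 + 3·144 = 727
Change in M: 727 − 565 = 162

162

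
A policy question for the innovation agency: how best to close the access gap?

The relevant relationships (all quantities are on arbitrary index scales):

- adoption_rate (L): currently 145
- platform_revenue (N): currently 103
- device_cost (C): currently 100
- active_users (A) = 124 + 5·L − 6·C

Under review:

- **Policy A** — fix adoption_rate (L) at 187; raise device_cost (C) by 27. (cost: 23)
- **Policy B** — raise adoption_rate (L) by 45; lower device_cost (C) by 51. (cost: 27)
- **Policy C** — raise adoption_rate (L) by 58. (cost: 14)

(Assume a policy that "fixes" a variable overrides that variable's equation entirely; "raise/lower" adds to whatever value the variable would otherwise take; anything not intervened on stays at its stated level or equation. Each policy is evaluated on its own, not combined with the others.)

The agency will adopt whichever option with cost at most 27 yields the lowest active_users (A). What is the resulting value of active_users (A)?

Policy A (L := 187, C + 27):
  L = 187
  C = 100 + 27 = 127
  A = 124 + 5·187 − 6·127 = 297
Policy B (L + 45, C − 51):
  L = 145 + 45 = 190
  C = 100 − 51 = 49
  A = 124 + 5·190 − 6·49 = 780
Policy C (L + 58):
  L = 145 + 58 = 203
  C = 100
  A = 124 + 5·203 − 6·100 = 539
Comparing — Policy A: A=297, Policy B: A=780, Policy C: A=539. Lowest is 297 (Policy A).

297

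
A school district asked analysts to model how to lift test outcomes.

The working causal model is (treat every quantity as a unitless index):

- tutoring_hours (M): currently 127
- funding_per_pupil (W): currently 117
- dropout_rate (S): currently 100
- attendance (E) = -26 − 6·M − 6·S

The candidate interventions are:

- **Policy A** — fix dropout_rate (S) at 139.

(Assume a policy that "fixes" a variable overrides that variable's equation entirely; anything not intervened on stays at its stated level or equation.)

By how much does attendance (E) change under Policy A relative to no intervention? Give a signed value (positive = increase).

-234

Baseline:
  M = 127
  S = 100
  E = -26 − 6·127 − 6·100 = -1388
Policy A (S := 139):
  M = 127
  S = 139
  E = -26 − 6·127 − 6·139 = -1622
Change in E: -1622 − (-1388) = -234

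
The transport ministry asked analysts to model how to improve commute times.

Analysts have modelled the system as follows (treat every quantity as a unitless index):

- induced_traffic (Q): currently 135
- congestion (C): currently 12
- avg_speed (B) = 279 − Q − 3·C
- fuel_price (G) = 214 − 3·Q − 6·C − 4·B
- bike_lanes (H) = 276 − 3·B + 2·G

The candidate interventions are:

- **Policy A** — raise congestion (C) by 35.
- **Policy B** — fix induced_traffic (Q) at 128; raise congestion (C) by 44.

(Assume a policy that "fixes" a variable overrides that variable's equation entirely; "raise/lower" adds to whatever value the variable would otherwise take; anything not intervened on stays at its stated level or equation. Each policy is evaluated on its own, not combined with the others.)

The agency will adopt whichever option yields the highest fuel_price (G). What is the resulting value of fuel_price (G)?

Policy A (C + 35):
  Q = 135
  C = 12 + 35 = 47
  B = 279 − 135 − 3·47 = 3
  G = 214 − 3·135 − 6·47 − 4·3 = -485
Policy B (Q := 128, C + 44):
  Q = 128
  C = 12 + 44 = 56
  B = 279 − 128 − 3·56 = -17
  G = 214 − 3·128 − 6·56 − 4·(-17) = -438
Comparing — Policy A: G=-485, Policy B: G=-438. Highest is -438 (Policy B).

-438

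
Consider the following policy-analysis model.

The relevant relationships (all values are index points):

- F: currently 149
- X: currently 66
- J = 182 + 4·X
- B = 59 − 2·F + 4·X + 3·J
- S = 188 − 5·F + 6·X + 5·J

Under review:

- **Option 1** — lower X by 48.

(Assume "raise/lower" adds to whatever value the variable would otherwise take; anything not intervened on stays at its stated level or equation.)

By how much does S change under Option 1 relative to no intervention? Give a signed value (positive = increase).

Baseline:
  F = 149
  X = 66
  J = 182 + 4·66 = 446
  S = 188 − 5·149 + 6·66 + 5·446 = 2069
Option 1 (X − 48):
  F = 149
  X = 66 − 48 = 18
  J = 182 + 4·18 = 254
  S = 188 − 5·149 + 6·18 + 5·254 = 821
Change in S: 821 − 2069 = -1248

-1248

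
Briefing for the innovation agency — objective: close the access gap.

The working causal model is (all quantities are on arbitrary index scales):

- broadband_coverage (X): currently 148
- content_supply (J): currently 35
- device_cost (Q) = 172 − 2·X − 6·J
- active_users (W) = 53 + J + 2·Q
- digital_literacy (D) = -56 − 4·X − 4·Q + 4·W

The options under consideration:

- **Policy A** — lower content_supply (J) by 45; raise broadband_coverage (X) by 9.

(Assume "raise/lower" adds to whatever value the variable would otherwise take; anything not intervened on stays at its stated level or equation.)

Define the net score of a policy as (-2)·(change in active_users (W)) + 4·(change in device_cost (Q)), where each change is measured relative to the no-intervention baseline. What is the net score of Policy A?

Baseline:
  X = 148
  J = 35
  Q = 172 − 2·148 − 6·35 = -334
  W = 53 + 35 + 2·(-334) = -580
Policy A (J − 45, X + 9):
  X = 148 + 9 = 157
  J = 35 − 45 = -10
  Q = 172 − 2·157 − 6·(-10) = -82
  W = 53 + (-10) + 2·(-82) = -121
ΔW = -121 − (-580) = 459; ΔQ = -82 − (-334) = 252
Score = (-2)·459 + 4·252 = 90

90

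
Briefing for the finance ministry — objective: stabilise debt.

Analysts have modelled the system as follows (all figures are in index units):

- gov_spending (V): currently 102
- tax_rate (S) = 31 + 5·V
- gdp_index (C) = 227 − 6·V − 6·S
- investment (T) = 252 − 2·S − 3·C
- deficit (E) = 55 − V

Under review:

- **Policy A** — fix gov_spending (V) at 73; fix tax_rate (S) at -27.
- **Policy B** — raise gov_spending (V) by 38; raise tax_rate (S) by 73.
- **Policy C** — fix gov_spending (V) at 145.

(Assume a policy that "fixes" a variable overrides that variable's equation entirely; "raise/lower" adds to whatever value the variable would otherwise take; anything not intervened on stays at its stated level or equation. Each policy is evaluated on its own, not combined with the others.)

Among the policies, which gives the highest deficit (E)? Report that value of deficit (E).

Policy A (V := 73, S := -27):
  V = 73
  E = 55 − 73 = -18
Policy B (V + 38, S + 73):
  V = 102 + 38 = 140
  E = 55 − 140 = -85
Policy C (V := 145):
  V = 145
  E = 55 − 145 = -90
Comparing — Policy A: E=-18, Policy B: E=-85, Policy C: E=-90. Highest is -18 (Policy A).

-18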